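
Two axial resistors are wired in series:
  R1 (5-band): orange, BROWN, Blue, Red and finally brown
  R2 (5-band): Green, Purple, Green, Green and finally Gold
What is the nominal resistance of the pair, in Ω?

57531600 Ω

R1: orange, brown, blue → 316; red ×10^2 → 31600 Ω.
R2: green, violet, green → 575; green ×10^5 → 57500000 Ω.
Series: 31600 + 57500000 = 57531600 Ω.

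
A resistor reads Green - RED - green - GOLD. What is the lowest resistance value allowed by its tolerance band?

4940000 Ω

Green → 5 (first significant figure)
Red → 2 (second significant figure)
Green → ×10^5 multiplier
Gold → ±5% tolerance
52 × 100000 = 5200000 Ω
Lowest = 5200000 × (1 − 5/100) = 4940000 Ω.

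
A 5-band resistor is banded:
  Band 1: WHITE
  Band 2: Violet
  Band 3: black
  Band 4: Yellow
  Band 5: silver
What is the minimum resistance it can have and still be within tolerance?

8730000 Ω

White → 9 (first significant figure)
Violet → 7 (second significant figure)
Black → 0 (third significant figure)
Yellow → ×10^4 multiplier
Silver → ±10% tolerance
970 × 10000 = 9700000 Ω
Minimum = 9700000 × (1 − 10/100) = 8730000 Ω.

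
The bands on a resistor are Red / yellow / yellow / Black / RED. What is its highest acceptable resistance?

248.88 Ω

Red → 2 (first significant figure)
Yellow → 4 (second significant figure)
Yellow → 4 (third significant figure)
Black → ×1 multiplier
Red → ±2% tolerance
244 × 1 = 244 Ω
Highest = 244 × (1 + 2/100) = 248.88 Ω.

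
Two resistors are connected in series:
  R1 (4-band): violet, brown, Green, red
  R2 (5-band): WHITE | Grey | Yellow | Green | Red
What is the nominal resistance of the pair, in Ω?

R1: violet, brown → 71; green ×10^5 → 7100000 Ω.
R2: white, grey, yellow → 984; green ×10^5 → 98400000 Ω.
Series: 7100000 + 98400000 = 105500000 Ω.

105500000 Ω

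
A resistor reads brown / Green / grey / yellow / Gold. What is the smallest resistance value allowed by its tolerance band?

1501000 Ω

Brown → 1 (first significant figure)
Green → 5 (second significant figure)
Grey → 8 (third significant figure)
Yellow → ×10^4 multiplier
Gold → ±5% tolerance
158 × 10000 = 1580000 Ω
Smallest = 1580000 × (1 − 5/100) = 1501000 Ω.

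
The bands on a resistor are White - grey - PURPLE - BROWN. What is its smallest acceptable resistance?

White → 9 (first significant figure)
Grey → 8 (second significant figure)
Violet → ×10^7 multiplier
Brown → ±1% tolerance
98 × 10000000 = 980000000 Ω
Smallest = 980000000 × (1 − 1/100) = 970200000 Ω.

970200000 Ω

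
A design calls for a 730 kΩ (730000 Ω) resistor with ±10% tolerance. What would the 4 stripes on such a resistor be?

violet, orange, yellow, silver

730000 Ω = 73 × 10^4.
7 → violet
3 → orange
Multiplier 10^4 → yellow.
±10% tolerance → silver.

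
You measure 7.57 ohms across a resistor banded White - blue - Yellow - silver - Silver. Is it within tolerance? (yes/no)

no

White → 9 (first significant figure)
Blue → 6 (second significant figure)
Yellow → 4 (third significant figure)
Silver → ×0.01 multiplier
Silver → ±10% tolerance
964 × 0.01 = 9.64 Ω
Allowed range: 8.676 Ω to 10.604 Ω.
7.57 ohms lies outside that range.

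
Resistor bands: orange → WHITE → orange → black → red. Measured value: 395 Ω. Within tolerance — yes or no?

Orange → 3 (first significant figure)
White → 9 (second significant figure)
Orange → 3 (third significant figure)
Black → ×1 multiplier
Red → ±2% tolerance
393 × 1 = 393 Ω
Allowed range: 385.14 Ω to 400.86 Ω.
395 Ω lies inside that range.

yes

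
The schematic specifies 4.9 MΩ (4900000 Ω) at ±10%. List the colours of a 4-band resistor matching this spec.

4900000 Ω = 49 × 10^5.
4 → yellow
9 → white
Multiplier 10^5 → green.
±10% tolerance → silver.

yellow, white, green, silver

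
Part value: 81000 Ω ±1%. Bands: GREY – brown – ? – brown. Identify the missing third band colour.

orange

81000 Ω = 81 × 10^3.
The third band is the multiplier, 10^3, which is orange.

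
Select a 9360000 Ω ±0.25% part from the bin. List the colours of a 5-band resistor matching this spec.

white, orange, blue, yellow, blue

9360000 Ω = 936 × 10^4.
9 → white
3 → orange
6 → blue
Multiplier 10^4 → yellow.
±0.25% tolerance → blue.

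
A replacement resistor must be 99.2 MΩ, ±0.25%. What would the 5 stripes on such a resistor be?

white, white, red, green, blue

99200000 Ω = 992 × 10^5.
9 → white
9 → white
2 → red
Multiplier 10^5 → green.
±0.25% tolerance → blue.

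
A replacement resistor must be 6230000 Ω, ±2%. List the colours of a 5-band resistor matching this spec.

6230000 Ω = 623 × 10^4.
6 → blue
2 → red
3 → orange
Multiplier 10^4 → yellow.
±2% tolerance → red.

blue, red, orange, yellow, red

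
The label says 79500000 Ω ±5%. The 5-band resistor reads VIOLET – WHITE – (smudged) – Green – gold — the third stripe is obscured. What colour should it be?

green

79500000 Ω = 795 × 10^5.
The third band gives digit 5 of the significand, and 5 is green.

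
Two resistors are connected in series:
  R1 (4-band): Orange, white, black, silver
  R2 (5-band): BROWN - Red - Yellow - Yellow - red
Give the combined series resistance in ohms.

R1: orange, white → 39; black ×1 → 39 Ω.
R2: brown, red, yellow → 124; yellow ×10^4 → 1240000 Ω.
Series: 39 + 1240000 = 1240039 Ω.

1240039 Ω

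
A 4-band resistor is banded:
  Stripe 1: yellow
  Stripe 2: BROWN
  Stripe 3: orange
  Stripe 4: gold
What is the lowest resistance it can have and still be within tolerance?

38950 Ω

Yellow → 4 (first significant figure)
Brown → 1 (second significant figure)
Orange → ×10^3 multiplier
Gold → ±5% tolerance
41 × 1000 = 41000 Ω
Lowest = 41000 × (1 − 5/100) = 38950 Ω.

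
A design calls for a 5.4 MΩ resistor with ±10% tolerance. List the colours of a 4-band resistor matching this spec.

green, yellow, green, silver

5400000 Ω = 54 × 10^5.
5 → green
4 → yellow
Multiplier 10^5 → green.
±10% tolerance → silver.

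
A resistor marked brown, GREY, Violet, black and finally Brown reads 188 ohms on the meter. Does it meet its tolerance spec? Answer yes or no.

Brown → 1 (first significant figure)
Grey → 8 (second significant figure)
Violet → 7 (third significant figure)
Black → ×1 multiplier
Brown → ±1% tolerance
187 × 1 = 187 Ω
Allowed range: 185.13 Ω to 188.87 Ω.
188 ohms lies inside that range.

yes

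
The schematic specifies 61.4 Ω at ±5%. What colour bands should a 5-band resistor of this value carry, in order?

blue, brown, yellow, gold, gold

61.4 Ω = 614 × 10^-1.
6 → blue
1 → brown
4 → yellow
Multiplier 10^-1 → gold.
±5% tolerance → gold.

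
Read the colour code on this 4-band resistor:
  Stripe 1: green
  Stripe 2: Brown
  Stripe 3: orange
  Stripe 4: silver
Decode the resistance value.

Green → 5 (first significant figure)
Brown → 1 (second significant figure)
Orange → ×10^3 multiplier
51 × 1000 = 51000 Ω

51000 Ω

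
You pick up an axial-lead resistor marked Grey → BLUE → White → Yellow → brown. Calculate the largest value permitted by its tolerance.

8776900 Ω

Grey → 8 (first significant figure)
Blue → 6 (second significant figure)
White → 9 (third significant figure)
Yellow → ×10^4 multiplier
Brown → ±1% tolerance
869 × 10000 = 8690000 Ω
Largest = 8690000 × (1 + 1/100) = 8776900 Ω.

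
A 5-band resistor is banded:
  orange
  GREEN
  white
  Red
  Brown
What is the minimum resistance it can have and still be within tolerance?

Orange → 3 (first significant figure)
Green → 5 (second significant figure)
White → 9 (third significant figure)
Red → ×10^2 multiplier
Brown → ±1% tolerance
359 × 100 = 35900 Ω
Minimum = 35900 × (1 − 1/100) = 35541 Ω.

35541 Ω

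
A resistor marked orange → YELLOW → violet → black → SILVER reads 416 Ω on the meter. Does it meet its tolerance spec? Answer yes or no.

Orange → 3 (first significant figure)
Yellow → 4 (second significant figure)
Violet → 7 (third significant figure)
Black → ×1 multiplier
Silver → ±10% tolerance
347 × 1 = 347 Ω
Allowed range: 312.3 Ω to 381.7 Ω.
416 Ω lies outside that range.

no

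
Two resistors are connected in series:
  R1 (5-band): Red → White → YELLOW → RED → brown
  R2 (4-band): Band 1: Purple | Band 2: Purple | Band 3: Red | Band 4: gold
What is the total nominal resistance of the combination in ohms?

37100 Ω

R1: red, white, yellow → 294; red ×10^2 → 29400 Ω.
R2: violet, violet → 77; red ×10^2 → 7700 Ω.
Series: 29400 + 7700 = 37100 Ω.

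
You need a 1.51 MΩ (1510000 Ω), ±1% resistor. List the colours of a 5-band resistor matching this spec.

1510000 Ω = 151 × 10^4.
1 → brown
5 → green
1 → brown
Multiplier 10^4 → yellow.
±1% tolerance → brown.

brown, green, brown, yellow, brown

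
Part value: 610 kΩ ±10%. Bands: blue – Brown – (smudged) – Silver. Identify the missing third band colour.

610000 Ω = 61 × 10^4.
The third band is the multiplier, 10^4, which is yellow.

yellow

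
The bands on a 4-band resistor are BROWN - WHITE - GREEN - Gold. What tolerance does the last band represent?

±5%

The last band, gold, is the tolerance band.
Gold corresponds to ±5%.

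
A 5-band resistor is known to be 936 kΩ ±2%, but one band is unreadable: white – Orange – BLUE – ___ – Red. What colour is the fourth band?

orange

936000 Ω = 936 × 10^3.
The fourth band is the multiplier, 10^3, which is orange.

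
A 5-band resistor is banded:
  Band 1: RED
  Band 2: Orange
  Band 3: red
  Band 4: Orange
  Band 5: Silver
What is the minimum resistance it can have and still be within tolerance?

Red → 2 (first significant figure)
Orange → 3 (second significant figure)
Red → 2 (third significant figure)
Orange → ×10^3 multiplier
Silver → ±10% tolerance
232 × 1000 = 232000 Ω
Minimum = 232000 × (1 − 10/100) = 208800 Ω.

208800 Ω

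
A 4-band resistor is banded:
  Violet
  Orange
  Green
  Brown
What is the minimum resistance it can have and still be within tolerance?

7227000 Ω

Violet → 7 (first significant figure)
Orange → 3 (second significant figure)
Green → ×10^5 multiplier
Brown → ±1% tolerance
73 × 100000 = 7300000 Ω
Minimum = 7300000 × (1 − 1/100) = 7227000 Ω.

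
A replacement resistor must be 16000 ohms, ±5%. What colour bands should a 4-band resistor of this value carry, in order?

brown, blue, orange, gold

16000 Ω = 16 × 10^3.
1 → brown
6 → blue
Multiplier 10^3 → orange.
±5% tolerance → gold.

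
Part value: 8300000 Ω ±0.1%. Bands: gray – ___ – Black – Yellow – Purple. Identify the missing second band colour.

orange

8300000 Ω = 830 × 10^4.
The second band gives digit 3 of the significand, and 3 is orange.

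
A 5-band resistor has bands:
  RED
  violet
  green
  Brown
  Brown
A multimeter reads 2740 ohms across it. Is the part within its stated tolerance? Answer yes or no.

yes

Red → 2 (first significant figure)
Violet → 7 (second significant figure)
Green → 5 (third significant figure)
Brown → ×10 multiplier
Brown → ±1% tolerance
275 × 10 = 2750 Ω
Allowed range: 2722.5 Ω to 2777.5 Ω.
2740 ohms lies inside that range.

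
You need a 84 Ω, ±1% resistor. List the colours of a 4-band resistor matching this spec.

84 Ω = 84 × 10^0.
8 → grey
4 → yellow
Multiplier 10^0 → black.
±1% tolerance → brown.

grey, yellow, black, brown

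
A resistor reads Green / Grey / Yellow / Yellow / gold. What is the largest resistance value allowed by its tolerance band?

6132000 Ω

Green → 5 (first significant figure)
Grey → 8 (second significant figure)
Yellow → 4 (third significant figure)
Yellow → ×10^4 multiplier
Gold → ±5% tolerance
584 × 10000 = 5840000 Ω
Largest = 5840000 × (1 + 5/100) = 6132000 Ω.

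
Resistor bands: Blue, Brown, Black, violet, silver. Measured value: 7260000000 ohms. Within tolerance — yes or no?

no

Blue → 6 (first significant figure)
Brown → 1 (second significant figure)
Black → 0 (third significant figure)
Violet → ×10^7 multiplier
Silver → ±10% tolerance
610 × 10000000 = 6100000000 Ω
Allowed range: 5490000000 Ω to 6710000000 Ω.
7260000000 ohms lies outside that range.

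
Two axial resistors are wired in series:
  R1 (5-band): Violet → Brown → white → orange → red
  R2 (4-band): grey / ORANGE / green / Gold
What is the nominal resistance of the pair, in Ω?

9019000 Ω

R1: violet, brown, white → 719; orange ×10^3 → 719000 Ω.
R2: grey, orange → 83; green ×10^5 → 8300000 Ω.
Series: 719000 + 8300000 = 9019000 Ω.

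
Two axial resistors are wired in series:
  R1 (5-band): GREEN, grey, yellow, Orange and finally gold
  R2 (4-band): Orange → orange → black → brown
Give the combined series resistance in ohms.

R1: green, grey, yellow → 584; orange ×10^3 → 584000 Ω.
R2: orange, orange → 33; black ×1 → 33 Ω.
Series: 584000 + 33 = 584033 Ω.

584033 Ω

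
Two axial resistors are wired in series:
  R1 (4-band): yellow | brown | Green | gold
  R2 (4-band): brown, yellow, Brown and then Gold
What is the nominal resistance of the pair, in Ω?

4100140 Ω

R1: yellow, brown → 41; green ×10^5 → 4100000 Ω.
R2: brown, yellow → 14; brown ×10 → 140 Ω.
Series: 4100000 + 140 = 4100140 Ω.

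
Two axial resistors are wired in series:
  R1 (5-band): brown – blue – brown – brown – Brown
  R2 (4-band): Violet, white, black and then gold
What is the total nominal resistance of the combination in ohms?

1689 Ω

R1: brown, blue, brown → 161; brown ×10 → 1610 Ω.
R2: violet, white → 79; black ×1 → 79 Ω.
Series: 1610 + 79 = 1689 Ω.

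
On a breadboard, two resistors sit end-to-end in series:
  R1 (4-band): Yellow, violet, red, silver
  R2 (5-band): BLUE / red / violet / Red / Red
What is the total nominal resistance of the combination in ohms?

67400 Ω

R1: yellow, violet → 47; red ×10^2 → 4700 Ω.
R2: blue, red, violet → 627; red ×10^2 → 62700 Ω.
Series: 4700 + 62700 = 67400 Ω.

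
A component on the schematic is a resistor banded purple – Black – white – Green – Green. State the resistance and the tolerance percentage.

Violet → 7 (first significant figure)
Black → 0 (second significant figure)
White → 9 (third significant figure)
Green → ×10^5 multiplier
Green → ±0.5% tolerance
709 × 100000 = 70900000 Ω

70900000 Ω ±0.5%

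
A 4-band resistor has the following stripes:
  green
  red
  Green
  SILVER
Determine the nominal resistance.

Green → 5 (first significant figure)
Red → 2 (second significant figure)
Green → ×10^5 multiplier
52 × 100000 = 5200000 Ω

5200000 Ω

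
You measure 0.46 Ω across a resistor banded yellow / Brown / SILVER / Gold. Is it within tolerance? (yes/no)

no

Yellow → 4 (first significant figure)
Brown → 1 (second significant figure)
Silver → ×0.01 multiplier
Gold → ±5% tolerance
41 × 0.01 = 0.41 Ω
Allowed range: 0.3895 Ω to 0.4305 Ω.
0.46 Ω lies outside that range.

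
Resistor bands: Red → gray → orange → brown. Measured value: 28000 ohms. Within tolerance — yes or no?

Red → 2 (first significant figure)
Grey → 8 (second significant figure)
Orange → ×10^3 multiplier
Brown → ±1% tolerance
28 × 1000 = 28000 Ω
Allowed range: 27720 Ω to 28280 Ω.
28000 ohms lies inside that range.

yes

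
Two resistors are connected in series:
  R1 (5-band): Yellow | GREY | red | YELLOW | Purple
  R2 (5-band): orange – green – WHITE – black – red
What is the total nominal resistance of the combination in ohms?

4820359 Ω

R1: yellow, grey, red → 482; yellow ×10^4 → 4820000 Ω.
R2: orange, green, white → 359; black ×1 → 359 Ω.
Series: 4820000 + 359 = 4820359 Ω.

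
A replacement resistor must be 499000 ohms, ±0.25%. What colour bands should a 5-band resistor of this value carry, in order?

yellow, white, white, orange, blue

499000 Ω = 499 × 10^3.
4 → yellow
9 → white
9 → white
Multiplier 10^3 → orange.
±0.25% tolerance → blue.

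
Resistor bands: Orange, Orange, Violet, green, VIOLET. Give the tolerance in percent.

The last band, violet, is the tolerance band.
Violet corresponds to ±0.1%.

±0.1%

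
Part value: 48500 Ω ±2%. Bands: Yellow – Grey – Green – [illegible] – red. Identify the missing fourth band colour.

red

48500 Ω = 485 × 10^2.
The fourth band is the multiplier, 10^2, which is red.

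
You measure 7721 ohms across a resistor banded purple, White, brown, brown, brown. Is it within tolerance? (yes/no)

Violet → 7 (first significant figure)
White → 9 (second significant figure)
Brown → 1 (third significant figure)
Brown → ×10 multiplier
Brown → ±1% tolerance
791 × 10 = 7910 Ω
Allowed range: 7830.9 Ω to 7989.1 Ω.
7721 ohms lies outside that range.

no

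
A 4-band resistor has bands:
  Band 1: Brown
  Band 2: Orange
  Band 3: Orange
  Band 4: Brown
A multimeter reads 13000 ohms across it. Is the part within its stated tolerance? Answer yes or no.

yes

Brown → 1 (first significant figure)
Orange → 3 (second significant figure)
Orange → ×10^3 multiplier
Brown → ±1% tolerance
13 × 1000 = 13000 Ω
Allowed range: 12870 Ω to 13130 Ω.
13000 ohms lies inside that range.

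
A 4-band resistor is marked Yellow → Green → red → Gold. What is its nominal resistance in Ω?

4500 Ω

Yellow → 4 (first significant figure)
Green → 5 (second significant figure)
Red → ×10^2 multiplier
45 × 100 = 4500 Ω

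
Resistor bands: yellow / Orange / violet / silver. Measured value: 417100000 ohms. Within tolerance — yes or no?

Yellow → 4 (first significant figure)
Orange → 3 (second significant figure)
Violet → ×10^7 multiplier
Silver → ±10% tolerance
43 × 10000000 = 430000000 Ω
Allowed range: 387000000 Ω to 473000000 Ω.
417100000 ohms lies inside that range.

yes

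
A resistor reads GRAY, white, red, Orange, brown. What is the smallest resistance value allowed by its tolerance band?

883080 Ω

Grey → 8 (first significant figure)
White → 9 (second significant figure)
Red → 2 (third significant figure)
Orange → ×10^3 multiplier
Brown → ±1% tolerance
892 × 1000 = 892000 Ω
Smallest = 892000 × (1 − 1/100) = 883080 Ω.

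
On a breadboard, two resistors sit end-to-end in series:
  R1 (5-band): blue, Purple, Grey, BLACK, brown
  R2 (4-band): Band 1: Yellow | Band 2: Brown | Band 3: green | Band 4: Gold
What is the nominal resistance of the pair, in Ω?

4100678 Ω

R1: blue, violet, grey → 678; black ×1 → 678 Ω.
R2: yellow, brown → 41; green ×10^5 → 4100000 Ω.
Series: 678 + 4100000 = 4100678 Ω.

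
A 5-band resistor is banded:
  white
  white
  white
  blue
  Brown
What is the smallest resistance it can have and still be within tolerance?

989010000 Ω

White → 9 (first significant figure)
White → 9 (second significant figure)
White → 9 (third significant figure)
Blue → ×10^6 multiplier
Brown → ±1% tolerance
999 × 1000000 = 999000000 Ω
Smallest = 999000000 × (1 − 1/100) = 989010000 Ω.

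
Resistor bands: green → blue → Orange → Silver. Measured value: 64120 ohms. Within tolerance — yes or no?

no

Green → 5 (first significant figure)
Blue → 6 (second significant figure)
Orange → ×10^3 multiplier
Silver → ±10% tolerance
56 × 1000 = 56000 Ω
Allowed range: 50400 Ω to 61600 Ω.
64120 ohms lies outside that range.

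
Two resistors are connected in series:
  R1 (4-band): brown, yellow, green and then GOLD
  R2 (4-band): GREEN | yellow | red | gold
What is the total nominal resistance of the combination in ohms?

1405400 Ω

R1: brown, yellow → 14; green ×10^5 → 1400000 Ω.
R2: green, yellow → 54; red ×10^2 → 5400 Ω.
Series: 1400000 + 5400 = 1405400 Ω.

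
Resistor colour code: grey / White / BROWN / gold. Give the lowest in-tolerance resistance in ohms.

845.5 Ω

Grey → 8 (first significant figure)
White → 9 (second significant figure)
Brown → ×10 multiplier
Gold → ±5% tolerance
89 × 10 = 890 Ω
Lowest = 890 × (1 − 5/100) = 845.5 Ω.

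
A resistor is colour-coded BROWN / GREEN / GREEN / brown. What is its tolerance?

The last band, brown, is the tolerance band.
Brown corresponds to ±1%.

±1%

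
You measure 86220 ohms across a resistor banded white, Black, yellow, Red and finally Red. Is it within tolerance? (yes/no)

no

White → 9 (first significant figure)
Black → 0 (second significant figure)
Yellow → 4 (third significant figure)
Red → ×10^2 multiplier
Red → ±2% tolerance
904 × 100 = 90400 Ω
Allowed range: 88592 Ω to 92208 Ω.
86220 ohms lies outside that range.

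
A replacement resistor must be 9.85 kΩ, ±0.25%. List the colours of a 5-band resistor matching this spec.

9850 Ω = 985 × 10^1.
9 → white
8 → grey
5 → green
Multiplier 10^1 → brown.
±0.25% tolerance → blue.

white, grey, green, brown, blue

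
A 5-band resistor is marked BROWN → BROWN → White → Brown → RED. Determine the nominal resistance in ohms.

1190 Ω

Brown → 1 (first significant figure)
Brown → 1 (second significant figure)
White → 9 (third significant figure)
Brown → ×10 multiplier
119 × 10 = 1190 Ω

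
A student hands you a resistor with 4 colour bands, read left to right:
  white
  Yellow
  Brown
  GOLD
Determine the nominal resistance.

White → 9 (first significant figure)
Yellow → 4 (second significant figure)
Brown → ×10 multiplier
94 × 10 = 940 Ω

940 Ω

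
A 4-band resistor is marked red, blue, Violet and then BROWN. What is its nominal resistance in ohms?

260000000 Ω

Red → 2 (first significant figure)
Blue → 6 (second significant figure)
Violet → ×10^7 multiplier
26 × 10000000 = 260000000 Ω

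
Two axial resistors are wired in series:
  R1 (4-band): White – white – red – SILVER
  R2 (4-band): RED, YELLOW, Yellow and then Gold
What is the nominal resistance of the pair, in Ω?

249900 Ω

R1: white, white → 99; red ×10^2 → 9900 Ω.
R2: red, yellow → 24; yellow ×10^4 → 240000 Ω.
Series: 9900 + 240000 = 249900 Ω.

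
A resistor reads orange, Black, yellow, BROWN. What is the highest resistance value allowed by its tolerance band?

303000 Ω

Orange → 3 (first significant figure)
Black → 0 (second significant figure)
Yellow → ×10^4 multiplier
Brown → ±1% tolerance
30 × 10000 = 300000 Ω
Highest = 300000 × (1 + 1/100) = 303000 Ω.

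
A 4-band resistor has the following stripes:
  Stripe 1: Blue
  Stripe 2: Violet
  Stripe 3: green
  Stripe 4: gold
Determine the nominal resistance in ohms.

Blue → 6 (first significant figure)
Violet → 7 (second significant figure)
Green → ×10^5 multiplier
67 × 100000 = 6700000 Ω

6700000 Ω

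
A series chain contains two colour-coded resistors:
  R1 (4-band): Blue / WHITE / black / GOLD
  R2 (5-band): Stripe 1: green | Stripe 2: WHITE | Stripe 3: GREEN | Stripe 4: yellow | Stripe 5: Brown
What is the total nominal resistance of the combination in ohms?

R1: blue, white → 69; black ×1 → 69 Ω.
R2: green, white, green → 595; yellow ×10^4 → 5950000 Ω.
Series: 69 + 5950000 = 5950069 Ω.

5950069 Ω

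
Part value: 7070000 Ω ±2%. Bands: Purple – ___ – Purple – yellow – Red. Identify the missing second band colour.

7070000 Ω = 707 × 10^4.
The second band gives digit 0 of the significand, and 0 is black.

black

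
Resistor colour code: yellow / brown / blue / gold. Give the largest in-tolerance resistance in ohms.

43050000 Ω

Yellow → 4 (first significant figure)
Brown → 1 (second significant figure)
Blue → ×10^6 multiplier
Gold → ±5% tolerance
41 × 1000000 = 41000000 Ω
Largest = 41000000 × (1 + 5/100) = 43050000 Ω.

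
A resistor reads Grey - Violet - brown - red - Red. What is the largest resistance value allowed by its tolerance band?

88842 Ω

Grey → 8 (first significant figure)
Violet → 7 (second significant figure)
Brown → 1 (third significant figure)
Red → ×10^2 multiplier
Red → ±2% tolerance
871 × 100 = 87100 Ω
Largest = 87100 × (1 + 2/100) = 88842 Ω.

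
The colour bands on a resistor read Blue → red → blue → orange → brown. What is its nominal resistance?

626000 Ω

Blue → 6 (first significant figure)
Red → 2 (second significant figure)
Blue → 6 (third significant figure)
Orange → ×10^3 multiplier
626 × 1000 = 626000 Ω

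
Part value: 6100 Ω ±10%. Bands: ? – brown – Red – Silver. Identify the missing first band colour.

blue

6100 Ω = 61 × 10^2.
The first band gives digit 6 of the significand, and 6 is blue.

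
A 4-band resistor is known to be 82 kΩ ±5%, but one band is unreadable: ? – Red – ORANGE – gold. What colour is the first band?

grey

82000 Ω = 82 × 10^3.
The first band gives digit 8 of the significand, and 8 is grey.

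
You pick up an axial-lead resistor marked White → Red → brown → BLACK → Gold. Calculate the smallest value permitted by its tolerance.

874.95 Ω

White → 9 (first significant figure)
Red → 2 (second significant figure)
Brown → 1 (third significant figure)
Black → ×1 multiplier
Gold → ±5% tolerance
921 × 1 = 921 Ω
Smallest = 921 × (1 − 5/100) = 874.95 Ω.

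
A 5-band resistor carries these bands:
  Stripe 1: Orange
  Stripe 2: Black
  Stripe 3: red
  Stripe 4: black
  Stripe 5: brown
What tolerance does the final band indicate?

±1%

The last band, brown, is the tolerance band.
Brown corresponds to ±1%.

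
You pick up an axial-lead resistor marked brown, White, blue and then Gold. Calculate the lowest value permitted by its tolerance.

18050000 Ω

Brown → 1 (first significant figure)
White → 9 (second significant figure)
Blue → ×10^6 multiplier
Gold → ±5% tolerance
19 × 1000000 = 19000000 Ω
Lowest = 19000000 × (1 − 5/100) = 18050000 Ω.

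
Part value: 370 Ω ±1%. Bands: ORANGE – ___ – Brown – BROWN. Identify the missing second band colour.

370 Ω = 37 × 10^1.
The second band gives digit 7 of the significand, and 7 is violet.

violet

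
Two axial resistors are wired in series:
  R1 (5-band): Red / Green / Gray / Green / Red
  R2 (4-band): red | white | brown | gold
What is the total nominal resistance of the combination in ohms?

25800290 Ω

R1: red, green, grey → 258; green ×10^5 → 25800000 Ω.
R2: red, white → 29; brown ×10 → 290 Ω.
Series: 25800000 + 290 = 25800290 Ω.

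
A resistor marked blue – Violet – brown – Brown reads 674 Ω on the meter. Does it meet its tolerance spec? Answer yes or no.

yes

Blue → 6 (first significant figure)
Violet → 7 (second significant figure)
Brown → ×10 multiplier
Brown → ±1% tolerance
67 × 10 = 670 Ω
Allowed range: 663.3 Ω to 676.7 Ω.
674 Ω lies inside that range.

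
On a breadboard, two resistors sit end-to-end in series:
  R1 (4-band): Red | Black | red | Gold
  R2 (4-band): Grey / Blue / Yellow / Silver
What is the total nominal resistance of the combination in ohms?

862000 Ω

R1: red, black → 20; red ×10^2 → 2000 Ω.
R2: grey, blue → 86; yellow ×10^4 → 860000 Ω.
Series: 2000 + 860000 = 862000 Ω.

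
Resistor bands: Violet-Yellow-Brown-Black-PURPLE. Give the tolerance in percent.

±0.1%

The last band, violet, is the tolerance band.
Violet corresponds to ±0.1%.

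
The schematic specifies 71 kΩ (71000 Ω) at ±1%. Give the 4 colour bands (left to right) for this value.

violet, brown, orange, brown

71000 Ω = 71 × 10^3.
7 → violet
1 → brown
Multiplier 10^3 → orange.
±1% tolerance → brown.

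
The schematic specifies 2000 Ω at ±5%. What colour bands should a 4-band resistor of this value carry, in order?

red, black, red, gold

2000 Ω = 20 × 10^2.
2 → red
0 → black
Multiplier 10^2 → red.
±5% tolerance → gold.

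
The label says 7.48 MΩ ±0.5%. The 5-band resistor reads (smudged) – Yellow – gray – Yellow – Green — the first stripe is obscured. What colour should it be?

violet

7480000 Ω = 748 × 10^4.
The first band gives digit 7 of the significand, and 7 is violet.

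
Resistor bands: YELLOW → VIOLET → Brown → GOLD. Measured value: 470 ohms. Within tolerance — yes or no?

yes

Yellow → 4 (first significant figure)
Violet → 7 (second significant figure)
Brown → ×10 multiplier
Gold → ±5% tolerance
47 × 10 = 470 Ω
Allowed range: 446.5 Ω to 493.5 Ω.
470 ohms lies inside that range.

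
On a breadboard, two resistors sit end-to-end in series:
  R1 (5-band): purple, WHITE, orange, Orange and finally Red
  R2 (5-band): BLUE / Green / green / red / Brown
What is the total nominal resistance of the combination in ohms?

R1: violet, white, orange → 793; orange ×10^3 → 793000 Ω.
R2: blue, green, green → 655; red ×10^2 → 65500 Ω.
Series: 793000 + 65500 = 858500 Ω.

858500 Ω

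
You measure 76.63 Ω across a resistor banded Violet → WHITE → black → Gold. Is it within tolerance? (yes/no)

yes

Violet → 7 (first significant figure)
White → 9 (second significant figure)
Black → ×1 multiplier
Gold → ±5% tolerance
79 × 1 = 79 Ω
Allowed range: 75.05 Ω to 82.95 Ω.
76.63 Ω lies inside that range.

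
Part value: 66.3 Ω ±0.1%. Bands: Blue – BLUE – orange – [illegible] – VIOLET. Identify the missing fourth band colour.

gold

66.3 Ω = 663 × 10^-1.
The fourth band is the multiplier, 10^-1, which is gold.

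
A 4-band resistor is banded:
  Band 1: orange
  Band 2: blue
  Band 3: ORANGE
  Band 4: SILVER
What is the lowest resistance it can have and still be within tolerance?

32400 Ω

Orange → 3 (first significant figure)
Blue → 6 (second significant figure)
Orange → ×10^3 multiplier
Silver → ±10% tolerance
36 × 1000 = 36000 Ω
Lowest = 36000 × (1 − 10/100) = 32400 Ω.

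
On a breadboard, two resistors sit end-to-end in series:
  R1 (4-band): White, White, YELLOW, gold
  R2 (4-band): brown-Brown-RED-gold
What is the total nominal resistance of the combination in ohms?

R1: white, white → 99; yellow ×10^4 → 990000 Ω.
R2: brown, brown → 11; red ×10^2 → 1100 Ω.
Series: 990000 + 1100 = 991100 Ω.

991100 Ω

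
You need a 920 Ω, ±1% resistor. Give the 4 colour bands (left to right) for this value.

920 Ω = 92 × 10^1.
9 → white
2 → red
Multiplier 10^1 → brown.
±1% tolerance → brown.

white, red, brown, brown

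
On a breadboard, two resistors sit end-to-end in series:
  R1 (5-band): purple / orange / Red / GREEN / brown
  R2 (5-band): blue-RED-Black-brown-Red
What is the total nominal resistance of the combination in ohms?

73206200 Ω

R1: violet, orange, red → 732; green ×10^5 → 73200000 Ω.
R2: blue, red, black → 620; brown ×10 → 6200 Ω.
Series: 73200000 + 6200 = 73206200 Ω.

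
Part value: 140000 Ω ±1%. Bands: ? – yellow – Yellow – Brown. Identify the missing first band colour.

140000 Ω = 14 × 10^4.
The first band gives digit 1 of the significand, and 1 is brown.

brown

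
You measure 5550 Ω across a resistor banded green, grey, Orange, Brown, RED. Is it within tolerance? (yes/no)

Green → 5 (first significant figure)
Grey → 8 (second significant figure)
Orange → 3 (third significant figure)
Brown → ×10 multiplier
Red → ±2% tolerance
583 × 10 = 5830 Ω
Allowed range: 5713.4 Ω to 5946.6 Ω.
5550 Ω lies outside that range.

no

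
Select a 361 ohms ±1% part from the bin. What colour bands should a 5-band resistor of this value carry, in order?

361 Ω = 361 × 10^0.
3 → orange
6 → blue
1 → brown
Multiplier 10^0 → black.
±1% tolerance → brown.

orange, blue, brown, black, brown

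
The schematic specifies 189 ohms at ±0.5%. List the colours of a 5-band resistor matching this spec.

brown, grey, white, black, green

189 Ω = 189 × 10^0.
1 → brown
8 → grey
9 → white
Multiplier 10^0 → black.
±0.5% tolerance → green.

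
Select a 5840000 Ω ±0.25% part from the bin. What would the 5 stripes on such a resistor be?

5840000 Ω = 584 × 10^4.
5 → green
8 → grey
4 → yellow
Multiplier 10^4 → yellow.
±0.25% tolerance → blue.

green, grey, yellow, yellow, blue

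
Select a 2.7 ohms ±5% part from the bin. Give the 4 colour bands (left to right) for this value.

2.7 Ω = 27 × 10^-1.
2 → red
7 → violet
Multiplier 10^-1 → gold.
±5% tolerance → gold.

red, violet, gold, gold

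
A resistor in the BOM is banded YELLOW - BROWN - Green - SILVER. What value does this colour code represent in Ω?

4100000 Ω

Yellow → 4 (first significant figure)
Brown → 1 (second significant figure)
Green → ×10^5 multiplier
41 × 100000 = 4100000 Ω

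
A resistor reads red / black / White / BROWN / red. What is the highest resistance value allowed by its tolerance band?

2131.8 Ω

Red → 2 (first significant figure)
Black → 0 (second significant figure)
White → 9 (third significant figure)
Brown → ×10 multiplier
Red → ±2% tolerance
209 × 10 = 2090 Ω
Highest = 2090 × (1 + 2/100) = 2131.8 Ω.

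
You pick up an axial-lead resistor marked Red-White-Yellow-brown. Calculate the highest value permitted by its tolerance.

Red → 2 (first significant figure)
White → 9 (second significant figure)
Yellow → ×10^4 multiplier
Brown → ±1% tolerance
29 × 10000 = 290000 Ω
Highest = 290000 × (1 + 1/100) = 292900 Ω.

292900 Ω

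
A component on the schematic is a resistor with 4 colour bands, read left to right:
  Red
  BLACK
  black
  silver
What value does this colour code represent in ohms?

20 Ω

Red → 2 (first significant figure)
Black → 0 (second significant figure)
Black → ×1 multiplier
20 × 1 = 20 Ω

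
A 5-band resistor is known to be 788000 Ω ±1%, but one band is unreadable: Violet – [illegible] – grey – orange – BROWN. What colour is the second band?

788000 Ω = 788 × 10^3.
The second band gives digit 8 of the significand, and 8 is grey.

grey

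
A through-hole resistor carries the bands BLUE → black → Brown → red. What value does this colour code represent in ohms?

Blue → 6 (first significant figure)
Black → 0 (second significant figure)
Brown → ×10 multiplier
60 × 10 = 600 Ω

600 Ω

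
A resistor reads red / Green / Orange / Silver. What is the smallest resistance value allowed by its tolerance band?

22500 Ω

Red → 2 (first significant figure)
Green → 5 (second significant figure)
Orange → ×10^3 multiplier
Silver → ±10% tolerance
25 × 1000 = 25000 Ω
Smallest = 25000 × (1 − 10/100) = 22500 Ω.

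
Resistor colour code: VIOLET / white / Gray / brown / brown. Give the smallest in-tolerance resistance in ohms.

Violet → 7 (first significant figure)
White → 9 (second significant figure)
Grey → 8 (third significant figure)
Brown → ×10 multiplier
Brown → ±1% tolerance
798 × 10 = 7980 Ω
Smallest = 7980 × (1 − 1/100) = 7900.2 Ω.

7900.2 Ω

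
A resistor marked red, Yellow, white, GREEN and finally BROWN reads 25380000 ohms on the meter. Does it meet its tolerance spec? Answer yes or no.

Red → 2 (first significant figure)
Yellow → 4 (second significant figure)
White → 9 (third significant figure)
Green → ×10^5 multiplier
Brown → ±1% tolerance
249 × 100000 = 24900000 Ω
Allowed range: 24651000 Ω to 25149000 Ω.
25380000 ohms lies outside that range.

no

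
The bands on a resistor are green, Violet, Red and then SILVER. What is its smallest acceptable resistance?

5130 Ω

Green → 5 (first significant figure)
Violet → 7 (second significant figure)
Red → ×10^2 multiplier
Silver → ±10% tolerance
57 × 100 = 5700 Ω
Smallest = 5700 × (1 − 10/100) = 5130 Ω.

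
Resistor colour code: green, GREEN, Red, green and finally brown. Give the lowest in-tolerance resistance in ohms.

54648000 Ω

Green → 5 (first significant figure)
Green → 5 (second significant figure)
Red → 2 (third significant figure)
Green → ×10^5 multiplier
Brown → ±1% tolerance
552 × 100000 = 55200000 Ω
Lowest = 55200000 × (1 − 1/100) = 54648000 Ω.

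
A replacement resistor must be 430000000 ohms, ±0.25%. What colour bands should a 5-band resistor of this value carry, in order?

yellow, orange, black, blue, blue

430000000 Ω = 430 × 10^6.
4 → yellow
3 → orange
0 → black
Multiplier 10^6 → blue.
±0.25% tolerance → blue.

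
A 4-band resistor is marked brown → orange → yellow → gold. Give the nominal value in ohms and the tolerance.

Brown → 1 (first significant figure)
Orange → 3 (second significant figure)
Yellow → ×10^4 multiplier
Gold → ±5% tolerance
13 × 10000 = 130000 Ω

130000 Ω ±5%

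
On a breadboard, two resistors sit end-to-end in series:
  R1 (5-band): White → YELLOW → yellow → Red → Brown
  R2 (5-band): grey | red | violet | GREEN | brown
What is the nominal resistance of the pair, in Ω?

82794400 Ω

R1: white, yellow, yellow → 944; red ×10^2 → 94400 Ω.
R2: grey, red, violet → 827; green ×10^5 → 82700000 Ω.
Series: 94400 + 82700000 = 82794400 Ω.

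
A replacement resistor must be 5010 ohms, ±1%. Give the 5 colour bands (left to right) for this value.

5010 Ω = 501 × 10^1.
5 → green
0 → black
1 → brown
Multiplier 10^1 → brown.
±1% tolerance → brown.

green, black, brown, brown, brown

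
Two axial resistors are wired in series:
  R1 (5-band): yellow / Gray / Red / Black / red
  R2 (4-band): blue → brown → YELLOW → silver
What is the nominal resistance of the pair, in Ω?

610482 Ω

R1: yellow, grey, red → 482; black ×1 → 482 Ω.
R2: blue, brown → 61; yellow ×10^4 → 610000 Ω.
Series: 482 + 610000 = 610482 Ω.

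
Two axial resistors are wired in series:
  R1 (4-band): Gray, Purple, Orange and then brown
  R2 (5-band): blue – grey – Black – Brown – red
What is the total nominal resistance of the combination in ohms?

R1: grey, violet → 87; orange ×10^3 → 87000 Ω.
R2: blue, grey, black → 680; brown ×10 → 6800 Ω.
Series: 87000 + 6800 = 93800 Ω.

93800 Ω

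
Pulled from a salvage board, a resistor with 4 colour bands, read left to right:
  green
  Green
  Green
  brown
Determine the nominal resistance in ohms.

Green → 5 (first significant figure)
Green → 5 (second significant figure)
Green → ×10^5 multiplier
55 × 100000 = 5500000 Ω

5500000 Ω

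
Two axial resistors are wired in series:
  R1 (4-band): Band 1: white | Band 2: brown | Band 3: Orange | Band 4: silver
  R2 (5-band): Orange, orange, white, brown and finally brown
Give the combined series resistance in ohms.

94390 Ω

R1: white, brown → 91; orange ×10^3 → 91000 Ω.
R2: orange, orange, white → 339; brown ×10 → 3390 Ω.
Series: 91000 + 3390 = 94390 Ω.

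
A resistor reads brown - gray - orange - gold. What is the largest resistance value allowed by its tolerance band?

18900 Ω

Brown → 1 (first significant figure)
Grey → 8 (second significant figure)
Orange → ×10^3 multiplier
Gold → ±5% tolerance
18 × 1000 = 18000 Ω
Largest = 18000 × (1 + 5/100) = 18900 Ω.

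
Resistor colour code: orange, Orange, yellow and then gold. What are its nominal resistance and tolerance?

330000 Ω ±5%

Orange → 3 (first significant figure)
Orange → 3 (second significant figure)
Yellow → ×10^4 multiplier
Gold → ±5% tolerance
33 × 10000 = 330000 Ω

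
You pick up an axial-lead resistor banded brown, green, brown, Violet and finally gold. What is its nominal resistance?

Brown → 1 (first significant figure)
Green → 5 (second significant figure)
Brown → 1 (third significant figure)
Violet → ×10^7 multiplier
151 × 10000000 = 1510000000 Ω

1510000000 Ω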